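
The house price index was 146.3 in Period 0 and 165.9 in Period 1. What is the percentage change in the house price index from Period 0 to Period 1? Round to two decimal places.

13.40%

Change = (165.9 − 146.3) / 146.3 × 100
       = 19.6 / 146.3 × 100 = 13.3971%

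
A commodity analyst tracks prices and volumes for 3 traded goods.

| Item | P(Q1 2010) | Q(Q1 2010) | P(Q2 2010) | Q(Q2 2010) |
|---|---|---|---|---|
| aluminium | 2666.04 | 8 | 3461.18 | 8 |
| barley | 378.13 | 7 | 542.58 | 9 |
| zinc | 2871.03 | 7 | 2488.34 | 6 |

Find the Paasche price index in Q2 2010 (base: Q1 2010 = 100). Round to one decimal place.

Paasche price index uses current-period quantities as weights.
ΣP(Q2 2010)·Q(Q2 2010) = 3461.18×8 + 542.58×9 + 2488.34×6 = 27689.44 + 4883.22 + 14930.04 = 47502.7
ΣP(Q1 2010)·Q(Q2 2010) = 2666.04×8 + 378.13×9 + 2871.03×6 = 21328.32 + 3403.17 + 17226.18 = 41957.67
Index = 47502.7 / 41957.67 × 100 = 113.2158

113.2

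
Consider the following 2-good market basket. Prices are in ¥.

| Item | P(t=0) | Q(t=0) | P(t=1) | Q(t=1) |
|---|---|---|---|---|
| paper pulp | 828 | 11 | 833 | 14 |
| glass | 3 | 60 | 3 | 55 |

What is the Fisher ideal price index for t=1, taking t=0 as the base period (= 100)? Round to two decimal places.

Laspeyres component (base-period weights):
ΣP(t=1)Q(t=0) = 833×11 + 3×60 = 9163 + 180 = 9343
ΣP(t=0)Q(t=0) = 828×11 + 3×60 = 9108 + 180 = 9288
L = 9343 / 9288 × 100 = 100.5922
Paasche component (current-period weights):
ΣP(t=1)Q(t=1) = 833×14 + 3×55 = 11662 + 165 = 11827
ΣP(t=0)Q(t=1) = 828×14 + 3×55 = 11592 + 165 = 11757
P = 11827 / 11757 × 100 = 100.5954
Fisher = √(L × P) = √(100.5922 × 100.5954) = 100.5938

100.59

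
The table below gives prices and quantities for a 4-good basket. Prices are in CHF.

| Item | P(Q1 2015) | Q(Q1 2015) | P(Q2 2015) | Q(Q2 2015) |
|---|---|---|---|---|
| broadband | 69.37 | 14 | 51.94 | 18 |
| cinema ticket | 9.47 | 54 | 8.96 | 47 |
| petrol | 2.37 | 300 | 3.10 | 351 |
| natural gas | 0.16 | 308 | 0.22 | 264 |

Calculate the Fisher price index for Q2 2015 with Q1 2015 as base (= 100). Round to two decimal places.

Laspeyres component (base-period weights):
ΣP(Q2 2015)Q(Q1 2015) = 51.94×14 + 8.96×54 + 3.10×300 + 0.22×308 = 727.16 + 483.84 + 930 + 67.76 = 2208.76
ΣP(Q1 2015)Q(Q1 2015) = 69.37×14 + 9.47×54 + 2.37×300 + 0.16×308 = 971.18 + 511.38 + 711 + 49.28 = 2242.84
L = 2208.76 / 2242.84 × 100 = 98.4805
Paasche component (current-period weights):
ΣP(Q2 2015)Q(Q2 2015) = 51.94×18 + 8.96×47 + 3.10×351 + 0.22×264 = 934.92 + 421.12 + 1088.1 + 58.08 = 2502.22
ΣP(Q1 2015)Q(Q2 2015) = 69.37×18 + 9.47×47 + 2.37×351 + 0.16×264 = 1248.66 + 445.09 + 831.87 + 42.24 = 2567.86
P = 2502.22 / 2567.86 × 100 = 97.4438
Fisher = √(L × P) = √(98.4805 × 97.4438) = 97.9608

97.96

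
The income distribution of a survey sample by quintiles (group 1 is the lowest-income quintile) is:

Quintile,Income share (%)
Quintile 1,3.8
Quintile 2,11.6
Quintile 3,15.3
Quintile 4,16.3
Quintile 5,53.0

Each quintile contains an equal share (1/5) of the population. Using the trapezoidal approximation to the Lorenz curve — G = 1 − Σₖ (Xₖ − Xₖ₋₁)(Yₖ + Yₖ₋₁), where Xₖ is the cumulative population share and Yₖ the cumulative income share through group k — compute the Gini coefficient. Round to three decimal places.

0.412

Cumulative income shares Yₖ: 0.0380, 0.1540, 0.3070, 0.4700, 1.0000
Σ (Xₖ−Xₖ₋₁)(Yₖ+Yₖ₋₁) = (1/5)(0.0380+0.0000) + (1/5)(0.1540+0.0380) + (1/5)(0.3070+0.1540) + (1/5)(0.4700+0.3070) + (1/5)(1.0000+0.4700)
  = 0.0076 + 0.0384 + 0.0922 + 0.1554 + 0.2940 = 0.5876
G = 1 − 0.5876 = 0.4124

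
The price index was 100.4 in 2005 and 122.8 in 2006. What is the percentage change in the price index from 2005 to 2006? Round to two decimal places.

22.31%

Change = (122.8 − 100.4) / 100.4 × 100
       = 22.4 / 100.4 × 100 = 22.3108%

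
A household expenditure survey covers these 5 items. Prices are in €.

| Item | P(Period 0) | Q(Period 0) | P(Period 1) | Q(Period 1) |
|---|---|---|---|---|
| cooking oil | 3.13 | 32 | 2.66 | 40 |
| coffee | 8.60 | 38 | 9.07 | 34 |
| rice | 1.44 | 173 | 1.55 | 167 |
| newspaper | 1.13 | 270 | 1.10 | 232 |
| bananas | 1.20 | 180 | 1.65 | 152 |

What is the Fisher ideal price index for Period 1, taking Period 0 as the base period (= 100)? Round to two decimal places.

107.45

Laspeyres component (base-period weights):
ΣP(Period 1)Q(Period 0) = 2.66×32 + 9.07×38 + 1.55×173 + 1.10×270 + 1.65×180 = 85.12 + 344.66 + 268.15 + 297 + 297 = 1291.93
ΣP(Period 0)Q(Period 0) = 3.13×32 + 8.60×38 + 1.44×173 + 1.13×270 + 1.20×180 = 100.16 + 326.8 + 249.12 + 305.1 + 216 = 1197.18
L = 1291.93 / 1197.18 × 100 = 107.9144
Paasche component (current-period weights):
ΣP(Period 1)Q(Period 1) = 2.66×40 + 9.07×34 + 1.55×167 + 1.10×232 + 1.65×152 = 106.4 + 308.38 + 258.85 + 255.2 + 250.8 = 1179.63
ΣP(Period 0)Q(Period 1) = 3.13×40 + 8.60×34 + 1.44×167 + 1.13×232 + 1.20×152 = 125.2 + 292.4 + 240.48 + 262.16 + 182.4 = 1102.64
P = 1179.63 / 1102.64 × 100 = 106.9823
Fisher = √(L × P) = √(107.9144 × 106.9823) = 107.4474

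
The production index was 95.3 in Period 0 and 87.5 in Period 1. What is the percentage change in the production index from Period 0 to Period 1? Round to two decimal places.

-8.18%

Change = (87.5 − 95.3) / 95.3 × 100
       = -7.8 / 95.3 × 100 = -8.1847%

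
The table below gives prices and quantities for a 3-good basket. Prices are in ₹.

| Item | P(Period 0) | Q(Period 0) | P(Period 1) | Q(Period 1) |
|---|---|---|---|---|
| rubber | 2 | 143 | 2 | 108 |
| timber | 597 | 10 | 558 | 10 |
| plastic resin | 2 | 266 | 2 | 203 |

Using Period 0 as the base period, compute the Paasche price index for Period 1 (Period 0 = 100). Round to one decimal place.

Paasche price index uses current-period quantities as weights.
ΣP(Period 1)·Q(Period 1) = 2×108 + 558×10 + 2×203 = 216 + 5580 + 406 = 6202
ΣP(Period 0)·Q(Period 1) = 2×108 + 597×10 + 2×203 = 216 + 5970 + 406 = 6592
Index = 6202 / 6592 × 100 = 94.0837

94.1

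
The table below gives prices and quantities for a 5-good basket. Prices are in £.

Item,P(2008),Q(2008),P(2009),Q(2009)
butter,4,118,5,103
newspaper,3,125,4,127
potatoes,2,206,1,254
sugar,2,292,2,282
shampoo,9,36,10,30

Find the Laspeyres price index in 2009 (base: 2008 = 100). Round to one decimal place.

Laspeyres price index uses base-period quantities as weights.
ΣP(2009)·Q(2008) = 5×118 + 4×125 + 1×206 + 2×292 + 10×36 = 590 + 500 + 206 + 584 + 360 = 2240
ΣP(2008)·Q(2008) = 4×118 + 3×125 + 2×206 + 2×292 + 9×36 = 472 + 375 + 412 + 584 + 324 = 2167
Index = 2240 / 2167 × 100 = 103.3687

103.4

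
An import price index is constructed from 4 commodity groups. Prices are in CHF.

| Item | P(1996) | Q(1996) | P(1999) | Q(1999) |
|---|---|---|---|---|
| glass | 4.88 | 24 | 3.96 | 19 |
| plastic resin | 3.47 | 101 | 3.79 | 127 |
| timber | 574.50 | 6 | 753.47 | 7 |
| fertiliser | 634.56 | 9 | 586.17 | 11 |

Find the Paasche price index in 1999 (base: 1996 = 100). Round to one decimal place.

106.4

Paasche price index uses current-period quantities as weights.
ΣP(1999)·Q(1999) = 3.96×19 + 3.79×127 + 753.47×7 + 586.17×11 = 75.24 + 481.33 + 5274.29 + 6447.87 = 12278.73
ΣP(1996)·Q(1999) = 4.88×19 + 3.47×127 + 574.50×7 + 634.56×11 = 92.72 + 440.69 + 4021.5 + 6980.16 = 11535.07
Index = 12278.73 / 11535.07 × 100 = 106.4469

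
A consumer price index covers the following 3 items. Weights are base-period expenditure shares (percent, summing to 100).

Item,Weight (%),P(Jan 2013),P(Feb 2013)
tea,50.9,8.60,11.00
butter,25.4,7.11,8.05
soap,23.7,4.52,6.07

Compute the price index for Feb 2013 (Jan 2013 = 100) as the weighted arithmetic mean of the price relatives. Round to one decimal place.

tea: 50.9 × (11.00/8.60) = 50.9 × 1.279070 = 65.1047
butter: 25.4 × (8.05/7.11) = 25.4 × 1.132208 = 28.7581
soap: 23.7 × (6.07/4.52) = 23.7 × 1.342920 = 31.8272
Index = Σ wᵢ·(p₁ᵢ/p₀ᵢ) = 65.1047 + 28.7581 + 31.8272 = 125.6900

125.7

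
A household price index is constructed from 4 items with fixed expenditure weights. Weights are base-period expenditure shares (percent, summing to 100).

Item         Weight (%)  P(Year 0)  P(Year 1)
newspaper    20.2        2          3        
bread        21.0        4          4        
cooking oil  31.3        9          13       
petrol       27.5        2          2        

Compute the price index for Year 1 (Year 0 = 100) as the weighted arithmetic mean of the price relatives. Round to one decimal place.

124.0

newspaper: 20.2 × (3/2) = 20.2 × 1.500000 = 30.3000
bread: 21.0 × (4/4) = 21.0 × 1.000000 = 21.0000
cooking oil: 31.3 × (13/9) = 31.3 × 1.444444 = 45.2111
petrol: 27.5 × (2/2) = 27.5 × 1.000000 = 27.5000
Index = Σ wᵢ·(p₁ᵢ/p₀ᵢ) = 30.3000 + 21.0000 + 45.2111 + 27.5000 = 124.0111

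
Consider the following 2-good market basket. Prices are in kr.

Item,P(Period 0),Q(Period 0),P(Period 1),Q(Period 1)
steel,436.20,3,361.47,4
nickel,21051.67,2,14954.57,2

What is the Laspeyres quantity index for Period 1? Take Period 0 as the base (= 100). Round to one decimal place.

101.0

Laspeyres quantity index uses base-period prices as weights.
ΣP(Period 0)·Q(Period 1) = 436.20×4 + 21051.67×2 = 1744.8 + 42103.34 = 43848.14
ΣP(Period 0)·Q(Period 0) = 436.20×3 + 21051.67×2 = 1308.6 + 42103.34 = 43411.94
Index = 43848.14 / 43411.94 × 100 = 101.0048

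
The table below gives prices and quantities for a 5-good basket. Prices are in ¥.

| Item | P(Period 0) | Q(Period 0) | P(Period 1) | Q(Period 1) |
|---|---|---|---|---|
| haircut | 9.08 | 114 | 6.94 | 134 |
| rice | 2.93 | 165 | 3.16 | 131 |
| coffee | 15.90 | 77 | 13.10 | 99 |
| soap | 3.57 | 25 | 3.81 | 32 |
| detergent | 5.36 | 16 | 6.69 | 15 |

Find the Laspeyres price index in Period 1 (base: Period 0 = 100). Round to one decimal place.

86.5

Laspeyres price index uses base-period quantities as weights.
ΣP(Period 1)·Q(Period 0) = 6.94×114 + 3.16×165 + 13.10×77 + 3.81×25 + 6.69×16 = 791.16 + 521.4 + 1008.7 + 95.25 + 107.04 = 2523.55
ΣP(Period 0)·Q(Period 0) = 9.08×114 + 2.93×165 + 15.90×77 + 3.57×25 + 5.36×16 = 1035.12 + 483.45 + 1224.3 + 89.25 + 85.76 = 2917.88
Index = 2523.55 / 2917.88 × 100 = 86.4857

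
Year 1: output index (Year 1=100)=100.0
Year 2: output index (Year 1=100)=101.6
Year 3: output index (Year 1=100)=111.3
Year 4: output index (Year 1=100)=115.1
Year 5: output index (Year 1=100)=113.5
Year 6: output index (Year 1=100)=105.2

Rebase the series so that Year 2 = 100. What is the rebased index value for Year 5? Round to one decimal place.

111.7

Rebased(Year 5) = 113.5 / 101.6 × 100 = 111.7126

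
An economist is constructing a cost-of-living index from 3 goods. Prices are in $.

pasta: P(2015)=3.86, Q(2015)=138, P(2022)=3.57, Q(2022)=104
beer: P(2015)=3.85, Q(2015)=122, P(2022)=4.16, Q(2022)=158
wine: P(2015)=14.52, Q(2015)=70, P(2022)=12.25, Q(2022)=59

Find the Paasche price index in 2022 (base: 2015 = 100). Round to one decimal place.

93.8

Paasche price index uses current-period quantities as weights.
ΣP(2022)·Q(2022) = 3.57×104 + 4.16×158 + 12.25×59 = 371.28 + 657.28 + 722.75 = 1751.31
ΣP(2015)·Q(2022) = 3.86×104 + 3.85×158 + 14.52×59 = 401.44 + 608.3 + 856.68 = 1866.42
Index = 1751.31 / 1866.42 × 100 = 93.8326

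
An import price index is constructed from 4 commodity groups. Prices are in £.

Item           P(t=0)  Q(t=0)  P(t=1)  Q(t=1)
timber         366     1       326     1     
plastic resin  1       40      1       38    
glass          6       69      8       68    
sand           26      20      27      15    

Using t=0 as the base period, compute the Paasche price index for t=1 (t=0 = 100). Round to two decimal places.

109.23

Paasche price index uses current-period quantities as weights.
ΣP(t=1)·Q(t=1) = 326×1 + 1×38 + 8×68 + 27×15 = 326 + 38 + 544 + 405 = 1313
ΣP(t=0)·Q(t=1) = 366×1 + 1×38 + 6×68 + 26×15 = 366 + 38 + 408 + 390 = 1202
Index = 1313 / 1202 × 100 = 109.2346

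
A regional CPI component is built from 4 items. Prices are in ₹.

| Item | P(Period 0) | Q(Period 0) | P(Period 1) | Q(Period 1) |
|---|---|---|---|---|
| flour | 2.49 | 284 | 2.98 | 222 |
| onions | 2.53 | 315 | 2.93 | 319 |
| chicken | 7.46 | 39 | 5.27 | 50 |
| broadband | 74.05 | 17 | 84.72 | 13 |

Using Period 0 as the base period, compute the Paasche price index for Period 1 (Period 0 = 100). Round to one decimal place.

Paasche price index uses current-period quantities as weights.
ΣP(Period 1)·Q(Period 1) = 2.98×222 + 2.93×319 + 5.27×50 + 84.72×13 = 661.56 + 934.67 + 263.5 + 1101.36 = 2961.09
ΣP(Period 0)·Q(Period 1) = 2.49×222 + 2.53×319 + 7.46×50 + 74.05×13 = 552.78 + 807.07 + 373 + 962.65 = 2695.5
Index = 2961.09 / 2695.5 × 100 = 109.8531

109.9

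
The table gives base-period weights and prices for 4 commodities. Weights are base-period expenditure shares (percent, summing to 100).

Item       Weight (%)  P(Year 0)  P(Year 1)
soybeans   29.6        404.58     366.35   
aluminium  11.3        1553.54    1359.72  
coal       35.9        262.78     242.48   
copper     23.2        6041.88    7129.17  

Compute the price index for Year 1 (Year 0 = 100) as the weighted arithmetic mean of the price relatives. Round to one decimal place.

soybeans: 29.6 × (366.35/404.58) = 29.6 × 0.905507 = 26.8030
aluminium: 11.3 × (1359.72/1553.54) = 11.3 × 0.875240 = 9.8902
coal: 35.9 × (242.48/262.78) = 35.9 × 0.922749 = 33.1267
copper: 23.2 × (7129.17/6041.88) = 23.2 × 1.179959 = 27.3750
Index = Σ wᵢ·(p₁ᵢ/p₀ᵢ) = 26.8030 + 9.8902 + 33.1267 + 27.3750 = 97.1950

97.2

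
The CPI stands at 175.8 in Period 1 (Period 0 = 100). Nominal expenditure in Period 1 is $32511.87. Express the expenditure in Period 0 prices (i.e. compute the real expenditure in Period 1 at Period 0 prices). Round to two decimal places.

Real = Nominal ÷ (Index/100) = 32511.87 ÷ (175.8/100)
     = 32511.87 ÷ 1.758 = 18493.6689

18493.67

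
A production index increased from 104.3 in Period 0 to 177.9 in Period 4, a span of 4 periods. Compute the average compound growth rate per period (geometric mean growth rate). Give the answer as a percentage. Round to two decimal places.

14.28%

Growth factor = (177.9/104.3)^(1/4) = (1.705657)^(1/4) = 1.142807
Growth rate = 1.142807 − 1 = 0.142807 = 14.2807%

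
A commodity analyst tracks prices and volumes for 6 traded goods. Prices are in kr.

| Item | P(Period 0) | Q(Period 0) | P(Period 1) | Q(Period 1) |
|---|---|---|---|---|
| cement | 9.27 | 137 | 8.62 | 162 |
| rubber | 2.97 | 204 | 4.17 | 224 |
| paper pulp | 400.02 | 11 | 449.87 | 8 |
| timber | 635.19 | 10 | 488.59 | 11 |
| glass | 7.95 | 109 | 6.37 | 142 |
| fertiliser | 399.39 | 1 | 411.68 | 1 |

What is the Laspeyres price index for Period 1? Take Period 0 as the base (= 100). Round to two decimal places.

Laspeyres price index uses base-period quantities as weights.
ΣP(Period 1)·Q(Period 0) = 8.62×137 + 4.17×204 + 449.87×11 + 488.59×10 + 6.37×109 + 411.68×1 = 1180.94 + 850.68 + 4948.57 + 4885.9 + 694.33 + 411.68 = 12972.1
ΣP(Period 0)·Q(Period 0) = 9.27×137 + 2.97×204 + 400.02×11 + 635.19×10 + 7.95×109 + 399.39×1 = 1269.99 + 605.88 + 4400.22 + 6351.9 + 866.55 + 399.39 = 13893.93
Index = 12972.1 / 13893.93 × 100 = 93.3652

93.37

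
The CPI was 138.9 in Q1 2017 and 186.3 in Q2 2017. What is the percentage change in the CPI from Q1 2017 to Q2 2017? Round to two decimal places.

34.13%

Change = (186.3 − 138.9) / 138.9 × 100
       = 47.4 / 138.9 × 100 = 34.1253%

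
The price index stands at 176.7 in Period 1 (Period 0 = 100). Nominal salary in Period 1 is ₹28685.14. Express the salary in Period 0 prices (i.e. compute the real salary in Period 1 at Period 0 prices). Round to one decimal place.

16233.8

Real = Nominal ÷ (Index/100) = 28685.14 ÷ (176.7/100)
     = 28685.14 ÷ 1.767 = 16233.8087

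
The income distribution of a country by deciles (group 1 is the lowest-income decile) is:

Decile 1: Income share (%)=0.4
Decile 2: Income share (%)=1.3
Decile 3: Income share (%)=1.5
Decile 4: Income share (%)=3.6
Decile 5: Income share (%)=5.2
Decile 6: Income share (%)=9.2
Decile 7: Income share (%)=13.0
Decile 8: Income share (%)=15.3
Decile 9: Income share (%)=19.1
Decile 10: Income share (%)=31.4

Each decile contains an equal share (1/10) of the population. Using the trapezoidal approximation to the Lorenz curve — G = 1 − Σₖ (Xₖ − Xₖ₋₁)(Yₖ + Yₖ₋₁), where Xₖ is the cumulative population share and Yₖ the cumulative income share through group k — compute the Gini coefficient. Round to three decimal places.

0.505

Cumulative income shares Yₖ: 0.0040, 0.0170, 0.0320, 0.0680, 0.1200, 0.2120, 0.3420, 0.4950, 0.6860, 1.0000
Σ (Xₖ−Xₖ₋₁)(Yₖ+Yₖ₋₁) = (1/10)(0.0040+0.0000) + (1/10)(0.0170+0.0040) + (1/10)(0.0320+0.0170) + (1/10)(0.0680+0.0320) + (1/10)(0.1200+0.0680) + (1/10)(0.2120+0.1200) + (1/10)(0.3420+0.2120) + (1/10)(0.4950+0.3420) + (1/10)(0.6860+0.4950) + (1/10)(1.0000+0.6860)
  = 0.0004 + 0.0021 + 0.0049 + 0.0100 + 0.0188 + 0.0332 + 0.0554 + 0.0837 + 0.1181 + 0.1686 = 0.4952
G = 1 − 0.4952 = 0.5048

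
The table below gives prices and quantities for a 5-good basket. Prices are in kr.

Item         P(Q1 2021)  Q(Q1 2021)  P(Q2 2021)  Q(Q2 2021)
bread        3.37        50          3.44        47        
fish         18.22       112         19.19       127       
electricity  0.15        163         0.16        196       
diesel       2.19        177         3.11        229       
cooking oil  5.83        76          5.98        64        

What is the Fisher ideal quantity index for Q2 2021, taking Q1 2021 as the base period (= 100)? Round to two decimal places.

Laspeyres component (base-period weights):
ΣP(Q1 2021)Q(Q2 2021) = 3.37×47 + 18.22×127 + 0.15×196 + 2.19×229 + 5.83×64 = 158.39 + 2313.94 + 29.4 + 501.51 + 373.12 = 3376.36
ΣP(Q1 2021)Q(Q1 2021) = 3.37×50 + 18.22×112 + 0.15×163 + 2.19×177 + 5.83×76 = 168.5 + 2040.64 + 24.45 + 387.63 + 443.08 = 3064.3
L = 3376.36 / 3064.3 × 100 = 110.1837
Paasche component (current-period weights):
ΣP(Q2 2021)Q(Q2 2021) = 3.44×47 + 19.19×127 + 0.16×196 + 3.11×229 + 5.98×64 = 161.68 + 2437.13 + 31.36 + 712.19 + 382.72 = 3725.08
ΣP(Q2 2021)Q(Q1 2021) = 3.44×50 + 19.19×112 + 0.16×163 + 3.11×177 + 5.98×76 = 172 + 2149.28 + 26.08 + 550.47 + 454.48 = 3352.31
P = 3725.08 / 3352.31 × 100 = 111.1198
Fisher = √(L × P) = √(110.1837 × 111.1198) = 110.6508

110.65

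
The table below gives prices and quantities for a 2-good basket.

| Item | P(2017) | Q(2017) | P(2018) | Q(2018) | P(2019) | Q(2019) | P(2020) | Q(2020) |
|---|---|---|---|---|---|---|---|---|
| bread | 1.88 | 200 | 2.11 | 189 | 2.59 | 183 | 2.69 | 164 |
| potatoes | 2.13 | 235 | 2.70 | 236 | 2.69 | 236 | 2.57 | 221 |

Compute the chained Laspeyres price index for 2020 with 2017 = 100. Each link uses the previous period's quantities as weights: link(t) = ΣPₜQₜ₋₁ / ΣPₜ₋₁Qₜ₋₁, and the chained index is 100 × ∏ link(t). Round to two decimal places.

129.63

Link 2017→2018:
ΣP(2018)Q(2017) = 2.11×200 + 2.70×235 = 422 + 634.5 = 1056.5
ΣP(2017)Q(2017) = 1.88×200 + 2.13×235 = 376 + 500.55 = 876.55
link = 1056.5/876.55 = 1.205293
Link 2018→2019:
ΣP(2019)Q(2018) = 2.59×189 + 2.69×236 = 489.51 + 634.84 = 1124.35
ΣP(2018)Q(2018) = 2.11×189 + 2.70×236 = 398.79 + 637.2 = 1035.99
link = 1124.35/1035.99 = 1.085290
Link 2019→2020:
ΣP(2020)Q(2019) = 2.69×183 + 2.57×236 = 492.27 + 606.52 = 1098.79
ΣP(2019)Q(2019) = 2.59×183 + 2.69×236 = 473.97 + 634.84 = 1108.81
link = 1098.79/1108.81 = 0.990963
Chained index = 100 × 1.205293 × 1.085290 × 0.990963 = 129.6273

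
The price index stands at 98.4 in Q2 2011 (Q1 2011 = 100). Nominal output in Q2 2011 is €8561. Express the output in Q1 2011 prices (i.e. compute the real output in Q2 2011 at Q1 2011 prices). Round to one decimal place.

8700.2

Real = Nominal ÷ (Index/100) = 8561 ÷ (98.4/100)
     = 8561 ÷ 0.984 = 8700.2033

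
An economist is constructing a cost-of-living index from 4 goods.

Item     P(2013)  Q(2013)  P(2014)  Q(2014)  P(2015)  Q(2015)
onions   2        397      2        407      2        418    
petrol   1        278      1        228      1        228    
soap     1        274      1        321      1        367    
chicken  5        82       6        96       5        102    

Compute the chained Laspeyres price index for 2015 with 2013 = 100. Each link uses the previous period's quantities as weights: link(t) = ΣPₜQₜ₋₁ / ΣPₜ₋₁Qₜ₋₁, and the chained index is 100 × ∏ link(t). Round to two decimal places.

99.49

Link 2013→2014:
ΣP(2014)Q(2013) = 2×397 + 1×278 + 1×274 + 6×82 = 794 + 278 + 274 + 492 = 1838
ΣP(2013)Q(2013) = 2×397 + 1×278 + 1×274 + 5×82 = 794 + 278 + 274 + 410 = 1756
link = 1838/1756 = 1.046697
Link 2014→2015:
ΣP(2015)Q(2014) = 2×407 + 1×228 + 1×321 + 5×96 = 814 + 228 + 321 + 480 = 1843
ΣP(2014)Q(2014) = 2×407 + 1×228 + 1×321 + 6×96 = 814 + 228 + 321 + 576 = 1939
link = 1843/1939 = 0.950490
Chained index = 100 × 1.046697 × 0.950490 = 99.4875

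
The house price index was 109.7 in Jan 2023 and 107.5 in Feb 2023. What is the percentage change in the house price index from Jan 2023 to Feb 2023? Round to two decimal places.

Change = (107.5 − 109.7) / 109.7 × 100
       = -2.2 / 109.7 × 100 = -2.0055%

-2.01%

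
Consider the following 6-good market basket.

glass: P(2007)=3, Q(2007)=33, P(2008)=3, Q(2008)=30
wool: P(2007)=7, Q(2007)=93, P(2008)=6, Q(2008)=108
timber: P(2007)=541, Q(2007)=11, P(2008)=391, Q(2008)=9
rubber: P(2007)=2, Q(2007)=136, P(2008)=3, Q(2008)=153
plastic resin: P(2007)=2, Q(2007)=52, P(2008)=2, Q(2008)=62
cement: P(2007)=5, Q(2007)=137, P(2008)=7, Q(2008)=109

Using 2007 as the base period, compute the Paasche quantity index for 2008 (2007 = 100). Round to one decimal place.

Paasche quantity index uses current-period prices as weights.
ΣP(2008)·Q(2008) = 3×30 + 6×108 + 391×9 + 3×153 + 2×62 + 7×109 = 90 + 648 + 3519 + 459 + 124 + 763 = 5603
ΣP(2008)·Q(2007) = 3×33 + 6×93 + 391×11 + 3×136 + 2×52 + 7×137 = 99 + 558 + 4301 + 408 + 104 + 959 = 6429
Index = 5603 / 6429 × 100 = 87.1520

87.2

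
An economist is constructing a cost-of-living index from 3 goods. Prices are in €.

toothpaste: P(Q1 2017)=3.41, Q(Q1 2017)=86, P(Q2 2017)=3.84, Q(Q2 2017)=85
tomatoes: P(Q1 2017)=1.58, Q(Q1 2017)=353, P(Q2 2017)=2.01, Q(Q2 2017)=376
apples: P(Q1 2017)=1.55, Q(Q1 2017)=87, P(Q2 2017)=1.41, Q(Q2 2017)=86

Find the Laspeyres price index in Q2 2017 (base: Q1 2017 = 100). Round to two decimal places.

Laspeyres price index uses base-period quantities as weights.
ΣP(Q2 2017)·Q(Q1 2017) = 3.84×86 + 2.01×353 + 1.41×87 = 330.24 + 709.53 + 122.67 = 1162.44
ΣP(Q1 2017)·Q(Q1 2017) = 3.41×86 + 1.58×353 + 1.55×87 = 293.26 + 557.74 + 134.85 = 985.85
Index = 1162.44 / 985.85 × 100 = 117.9125

117.91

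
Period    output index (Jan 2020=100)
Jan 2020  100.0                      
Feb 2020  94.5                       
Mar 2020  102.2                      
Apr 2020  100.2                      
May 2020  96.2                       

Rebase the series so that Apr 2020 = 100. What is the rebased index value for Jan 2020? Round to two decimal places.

99.80

Rebased(Jan 2020) = 100.0 / 100.2 × 100 = 99.8004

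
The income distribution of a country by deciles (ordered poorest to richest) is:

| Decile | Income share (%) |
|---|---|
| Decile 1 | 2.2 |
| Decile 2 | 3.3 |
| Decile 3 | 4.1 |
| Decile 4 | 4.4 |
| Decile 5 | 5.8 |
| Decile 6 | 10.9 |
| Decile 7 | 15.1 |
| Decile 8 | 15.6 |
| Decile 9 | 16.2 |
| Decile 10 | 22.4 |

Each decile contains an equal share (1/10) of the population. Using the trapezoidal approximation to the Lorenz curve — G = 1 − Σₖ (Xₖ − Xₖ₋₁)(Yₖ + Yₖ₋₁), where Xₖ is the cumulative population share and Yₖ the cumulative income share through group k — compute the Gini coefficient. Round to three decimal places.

Cumulative income shares Yₖ: 0.0220, 0.0550, 0.0960, 0.1400, 0.1980, 0.3070, 0.4580, 0.6140, 0.7760, 1.0000
Σ (Xₖ−Xₖ₋₁)(Yₖ+Yₖ₋₁) = (1/10)(0.0220+0.0000) + (1/10)(0.0550+0.0220) + (1/10)(0.0960+0.0550) + (1/10)(0.1400+0.0960) + (1/10)(0.1980+0.1400) + (1/10)(0.3070+0.1980) + (1/10)(0.4580+0.3070) + (1/10)(0.6140+0.4580) + (1/10)(0.7760+0.6140) + (1/10)(1.0000+0.7760)
  = 0.0022 + 0.0077 + 0.0151 + 0.0236 + 0.0338 + 0.0505 + 0.0765 + 0.1072 + 0.1390 + 0.1776 = 0.6332
G = 1 − 0.6332 = 0.3668

0.367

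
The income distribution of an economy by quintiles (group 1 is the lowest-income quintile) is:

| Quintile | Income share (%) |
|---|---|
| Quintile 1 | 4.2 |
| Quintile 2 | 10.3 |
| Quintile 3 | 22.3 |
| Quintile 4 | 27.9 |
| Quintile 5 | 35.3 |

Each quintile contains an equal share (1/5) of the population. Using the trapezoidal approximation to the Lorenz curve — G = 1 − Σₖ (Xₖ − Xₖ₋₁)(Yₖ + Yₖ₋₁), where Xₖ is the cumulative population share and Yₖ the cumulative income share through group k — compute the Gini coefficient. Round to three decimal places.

Cumulative income shares Yₖ: 0.0420, 0.1450, 0.3680, 0.6470, 1.0000
Σ (Xₖ−Xₖ₋₁)(Yₖ+Yₖ₋₁) = (1/5)(0.0420+0.0000) + (1/5)(0.1450+0.0420) + (1/5)(0.3680+0.1450) + (1/5)(0.6470+0.3680) + (1/5)(1.0000+0.6470)
  = 0.0084 + 0.0374 + 0.1026 + 0.2030 + 0.3294 = 0.6808
G = 1 − 0.6808 = 0.3192

0.319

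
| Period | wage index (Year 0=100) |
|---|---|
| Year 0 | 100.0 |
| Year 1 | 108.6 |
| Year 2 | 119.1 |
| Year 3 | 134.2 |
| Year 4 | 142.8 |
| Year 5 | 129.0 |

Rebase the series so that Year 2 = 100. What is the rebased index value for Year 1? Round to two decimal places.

Rebased(Year 1) = 108.6 / 119.1 × 100 = 91.1839

91.18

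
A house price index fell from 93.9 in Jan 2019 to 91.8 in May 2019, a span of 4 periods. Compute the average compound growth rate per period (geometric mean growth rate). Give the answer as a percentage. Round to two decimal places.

Growth factor = (91.8/93.9)^(1/4) = (0.977636)^(1/4) = 0.994361
Growth rate = 0.994361 − 1 = -0.005639 = -0.5639%

-0.56%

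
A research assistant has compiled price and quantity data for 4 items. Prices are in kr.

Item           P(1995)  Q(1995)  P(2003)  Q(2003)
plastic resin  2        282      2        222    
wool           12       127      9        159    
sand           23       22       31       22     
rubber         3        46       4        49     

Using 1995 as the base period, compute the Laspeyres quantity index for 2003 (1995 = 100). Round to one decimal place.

Laspeyres quantity index uses base-period prices as weights.
ΣP(1995)·Q(2003) = 2×222 + 12×159 + 23×22 + 3×49 = 444 + 1908 + 506 + 147 = 3005
ΣP(1995)·Q(1995) = 2×282 + 12×127 + 23×22 + 3×46 = 564 + 1524 + 506 + 138 = 2732
Index = 3005 / 2732 × 100 = 109.9927

110.0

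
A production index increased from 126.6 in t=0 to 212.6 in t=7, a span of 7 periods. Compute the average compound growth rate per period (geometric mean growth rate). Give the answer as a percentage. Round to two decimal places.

Growth factor = (212.6/126.6)^(1/7) = (1.679305)^(1/7) = 1.076865
Growth rate = 1.076865 − 1 = 0.076865 = 7.6865%

7.69%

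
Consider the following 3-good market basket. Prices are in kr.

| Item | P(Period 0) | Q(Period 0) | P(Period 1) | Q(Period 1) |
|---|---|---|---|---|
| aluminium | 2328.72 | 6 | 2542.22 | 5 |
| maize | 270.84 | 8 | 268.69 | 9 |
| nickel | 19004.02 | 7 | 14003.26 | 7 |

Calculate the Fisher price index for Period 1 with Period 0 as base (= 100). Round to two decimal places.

77.15

Laspeyres component (base-period weights):
ΣP(Period 1)Q(Period 0) = 2542.22×6 + 268.69×8 + 14003.26×7 = 15253.32 + 2149.52 + 98022.82 = 115425.66
ΣP(Period 0)Q(Period 0) = 2328.72×6 + 270.84×8 + 19004.02×7 = 13972.32 + 2166.72 + 133028.14 = 149167.18
L = 115425.66 / 149167.18 × 100 = 77.3801
Paasche component (current-period weights):
ΣP(Period 1)Q(Period 1) = 2542.22×5 + 268.69×9 + 14003.26×7 = 12711.1 + 2418.21 + 98022.82 = 113152.13
ΣP(Period 0)Q(Period 1) = 2328.72×5 + 270.84×9 + 19004.02×7 = 11643.6 + 2437.56 + 133028.14 = 147109.3
P = 113152.13 / 147109.3 × 100 = 76.9170
Fisher = √(L × P) = √(77.3801 × 76.9170) = 77.1482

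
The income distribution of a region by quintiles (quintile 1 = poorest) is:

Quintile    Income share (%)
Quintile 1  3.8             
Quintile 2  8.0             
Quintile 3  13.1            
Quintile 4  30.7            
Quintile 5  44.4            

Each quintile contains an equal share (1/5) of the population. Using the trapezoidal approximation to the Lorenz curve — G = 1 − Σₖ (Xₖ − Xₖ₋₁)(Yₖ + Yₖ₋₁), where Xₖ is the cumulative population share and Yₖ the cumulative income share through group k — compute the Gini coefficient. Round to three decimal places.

0.416

Cumulative income shares Yₖ: 0.0380, 0.1180, 0.2490, 0.5560, 1.0000
Σ (Xₖ−Xₖ₋₁)(Yₖ+Yₖ₋₁) = (1/5)(0.0380+0.0000) + (1/5)(0.1180+0.0380) + (1/5)(0.2490+0.1180) + (1/5)(0.5560+0.2490) + (1/5)(1.0000+0.5560)
  = 0.0076 + 0.0312 + 0.0734 + 0.1610 + 0.3112 = 0.5844
G = 1 − 0.5844 = 0.4156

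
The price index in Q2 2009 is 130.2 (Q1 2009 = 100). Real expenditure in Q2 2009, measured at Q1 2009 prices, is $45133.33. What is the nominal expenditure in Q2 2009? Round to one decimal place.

Nominal = Real × (Index/100) = 45133.33 × (130.2/100)
        = 45133.33 × 1.302 = 58763.5957

58763.6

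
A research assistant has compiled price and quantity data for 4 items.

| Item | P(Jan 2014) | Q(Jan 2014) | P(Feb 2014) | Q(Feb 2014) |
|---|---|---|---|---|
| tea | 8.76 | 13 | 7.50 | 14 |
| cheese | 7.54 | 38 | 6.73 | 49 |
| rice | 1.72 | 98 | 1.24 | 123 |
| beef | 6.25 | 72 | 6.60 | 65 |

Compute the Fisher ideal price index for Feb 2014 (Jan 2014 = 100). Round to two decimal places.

92.39

Laspeyres component (base-period weights):
ΣP(Feb 2014)Q(Jan 2014) = 7.50×13 + 6.73×38 + 1.24×98 + 6.60×72 = 97.5 + 255.74 + 121.52 + 475.2 = 949.96
ΣP(Jan 2014)Q(Jan 2014) = 8.76×13 + 7.54×38 + 1.72×98 + 6.25×72 = 113.88 + 286.52 + 168.56 + 450 = 1018.96
L = 949.96 / 1018.96 × 100 = 93.2284
Paasche component (current-period weights):
ΣP(Feb 2014)Q(Feb 2014) = 7.50×14 + 6.73×49 + 1.24×123 + 6.60×65 = 105 + 329.77 + 152.52 + 429 = 1016.29
ΣP(Jan 2014)Q(Feb 2014) = 8.76×14 + 7.54×49 + 1.72×123 + 6.25×65 = 122.64 + 369.46 + 211.56 + 406.25 = 1109.91
P = 1016.29 / 1109.91 × 100 = 91.5651
Fisher = √(L × P) = √(93.2284 × 91.5651) = 92.3930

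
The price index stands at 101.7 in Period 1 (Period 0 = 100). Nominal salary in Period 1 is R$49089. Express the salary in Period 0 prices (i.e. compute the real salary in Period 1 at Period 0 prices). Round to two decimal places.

48268.44

Real = Nominal ÷ (Index/100) = 49089 ÷ (101.7/100)
     = 49089 ÷ 1.017 = 48268.4366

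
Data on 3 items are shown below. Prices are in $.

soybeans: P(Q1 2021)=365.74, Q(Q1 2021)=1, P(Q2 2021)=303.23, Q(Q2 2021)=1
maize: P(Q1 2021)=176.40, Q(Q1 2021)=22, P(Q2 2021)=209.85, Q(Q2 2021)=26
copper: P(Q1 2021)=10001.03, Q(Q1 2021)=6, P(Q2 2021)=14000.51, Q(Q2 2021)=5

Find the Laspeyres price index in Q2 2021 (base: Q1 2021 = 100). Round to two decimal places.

138.40

Laspeyres price index uses base-period quantities as weights.
ΣP(Q2 2021)·Q(Q1 2021) = 303.23×1 + 209.85×22 + 14000.51×6 = 303.23 + 4616.7 + 84003.06 = 88922.99
ΣP(Q1 2021)·Q(Q1 2021) = 365.74×1 + 176.40×22 + 10001.03×6 = 365.74 + 3880.8 + 60006.18 = 64252.72
Index = 88922.99 / 64252.72 × 100 = 138.3957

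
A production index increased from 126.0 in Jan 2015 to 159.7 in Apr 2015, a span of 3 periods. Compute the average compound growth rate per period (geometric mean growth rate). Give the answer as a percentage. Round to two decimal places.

8.22%

Growth factor = (159.7/126.0)^(1/3) = (1.267460)^(1/3) = 1.082210
Growth rate = 1.082210 − 1 = 0.082210 = 8.2210%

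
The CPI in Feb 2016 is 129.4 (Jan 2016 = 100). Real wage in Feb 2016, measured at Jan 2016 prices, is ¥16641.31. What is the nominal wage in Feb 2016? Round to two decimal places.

21533.86

Nominal = Real × (Index/100) = 16641.31 × (129.4/100)
        = 16641.31 × 1.294 = 21533.8551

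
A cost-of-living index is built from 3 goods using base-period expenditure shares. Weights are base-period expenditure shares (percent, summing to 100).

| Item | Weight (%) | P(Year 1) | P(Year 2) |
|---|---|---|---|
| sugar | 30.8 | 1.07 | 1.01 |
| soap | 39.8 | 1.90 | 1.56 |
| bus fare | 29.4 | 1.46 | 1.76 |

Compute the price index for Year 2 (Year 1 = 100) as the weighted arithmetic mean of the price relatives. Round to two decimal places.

sugar: 30.8 × (1.01/1.07) = 30.8 × 0.943925 = 29.0729
soap: 39.8 × (1.56/1.90) = 39.8 × 0.821053 = 32.6779
bus fare: 29.4 × (1.76/1.46) = 29.4 × 1.205479 = 35.4411
Index = Σ wᵢ·(p₁ᵢ/p₀ᵢ) = 29.0729 + 32.6779 + 35.4411 = 97.1919

97.19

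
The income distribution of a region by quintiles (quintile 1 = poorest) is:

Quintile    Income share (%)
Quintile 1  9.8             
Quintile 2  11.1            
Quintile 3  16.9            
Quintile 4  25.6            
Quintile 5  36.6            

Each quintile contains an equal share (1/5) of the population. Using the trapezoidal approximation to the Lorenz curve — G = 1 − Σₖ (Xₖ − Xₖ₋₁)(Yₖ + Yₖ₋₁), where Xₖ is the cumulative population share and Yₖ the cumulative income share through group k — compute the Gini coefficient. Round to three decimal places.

0.272

Cumulative income shares Yₖ: 0.0980, 0.2090, 0.3780, 0.6340, 1.0000
Σ (Xₖ−Xₖ₋₁)(Yₖ+Yₖ₋₁) = (1/5)(0.0980+0.0000) + (1/5)(0.2090+0.0980) + (1/5)(0.3780+0.2090) + (1/5)(0.6340+0.3780) + (1/5)(1.0000+0.6340)
  = 0.0196 + 0.0614 + 0.1174 + 0.2024 + 0.3268 = 0.7276
G = 1 − 0.7276 = 0.2724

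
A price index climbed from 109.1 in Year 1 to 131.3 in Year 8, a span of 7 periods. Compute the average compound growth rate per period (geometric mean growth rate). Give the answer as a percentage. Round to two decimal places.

Growth factor = (131.3/109.1)^(1/7) = (1.203483)^(1/7) = 1.026813
Growth rate = 1.026813 − 1 = 0.026813 = 2.6813%

2.68%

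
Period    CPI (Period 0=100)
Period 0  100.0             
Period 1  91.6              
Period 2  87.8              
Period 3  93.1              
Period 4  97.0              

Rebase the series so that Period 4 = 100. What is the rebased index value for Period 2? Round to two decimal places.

Rebased(Period 2) = 87.8 / 97.0 × 100 = 90.5155

90.52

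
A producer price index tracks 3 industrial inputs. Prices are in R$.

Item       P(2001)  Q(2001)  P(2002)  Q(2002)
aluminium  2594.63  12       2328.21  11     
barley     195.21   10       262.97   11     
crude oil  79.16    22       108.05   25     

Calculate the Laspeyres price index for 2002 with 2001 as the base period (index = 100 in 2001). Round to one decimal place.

Laspeyres price index uses base-period quantities as weights.
ΣP(2002)·Q(2001) = 2328.21×12 + 262.97×10 + 108.05×22 = 27938.52 + 2629.7 + 2377.1 = 32945.32
ΣP(2001)·Q(2001) = 2594.63×12 + 195.21×10 + 79.16×22 = 31135.56 + 1952.1 + 1741.52 = 34829.18
Index = 32945.32 / 34829.18 × 100 = 94.5911

94.6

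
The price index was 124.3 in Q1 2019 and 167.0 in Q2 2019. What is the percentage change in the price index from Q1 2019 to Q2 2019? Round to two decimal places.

Change = (167.0 − 124.3) / 124.3 × 100
       = 42.7 / 124.3 × 100 = 34.3524%

34.35%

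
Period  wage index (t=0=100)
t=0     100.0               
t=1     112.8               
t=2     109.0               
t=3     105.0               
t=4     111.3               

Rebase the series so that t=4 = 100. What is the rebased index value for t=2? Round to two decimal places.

97.93

Rebased(t=2) = 109.0 / 111.3 × 100 = 97.9335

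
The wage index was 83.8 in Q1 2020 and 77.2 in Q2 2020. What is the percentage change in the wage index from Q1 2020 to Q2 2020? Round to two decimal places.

Change = (77.2 − 83.8) / 83.8 × 100
       = -6.6 / 83.8 × 100 = -7.8759%

-7.88%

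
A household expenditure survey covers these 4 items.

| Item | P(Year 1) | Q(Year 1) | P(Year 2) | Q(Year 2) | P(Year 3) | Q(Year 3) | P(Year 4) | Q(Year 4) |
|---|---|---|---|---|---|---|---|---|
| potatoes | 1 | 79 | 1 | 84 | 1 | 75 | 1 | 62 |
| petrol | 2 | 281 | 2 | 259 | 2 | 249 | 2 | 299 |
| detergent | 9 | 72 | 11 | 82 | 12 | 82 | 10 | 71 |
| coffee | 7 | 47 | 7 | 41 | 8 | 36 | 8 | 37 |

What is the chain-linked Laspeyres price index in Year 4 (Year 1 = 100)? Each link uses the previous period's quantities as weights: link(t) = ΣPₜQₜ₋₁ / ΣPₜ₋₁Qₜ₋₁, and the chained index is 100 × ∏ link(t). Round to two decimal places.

106.03

Link Year 1→Year 2:
ΣP(Year 2)Q(Year 1) = 1×79 + 2×281 + 11×72 + 7×47 = 79 + 562 + 792 + 329 = 1762
ΣP(Year 1)Q(Year 1) = 1×79 + 2×281 + 9×72 + 7×47 = 79 + 562 + 648 + 329 = 1618
link = 1762/1618 = 1.088999
Link Year 2→Year 3:
ΣP(Year 3)Q(Year 2) = 1×84 + 2×259 + 12×82 + 8×41 = 84 + 518 + 984 + 328 = 1914
ΣP(Year 2)Q(Year 2) = 1×84 + 2×259 + 11×82 + 7×41 = 84 + 518 + 902 + 287 = 1791
link = 1914/1791 = 1.068677
Link Year 3→Year 4:
ΣP(Year 4)Q(Year 3) = 1×75 + 2×249 + 10×82 + 8×36 = 75 + 498 + 820 + 288 = 1681
ΣP(Year 3)Q(Year 3) = 1×75 + 2×249 + 12×82 + 8×36 = 75 + 498 + 984 + 288 = 1845
link = 1681/1845 = 0.911111
Chained index = 100 × 1.088999 × 1.068677 × 0.911111 = 106.0340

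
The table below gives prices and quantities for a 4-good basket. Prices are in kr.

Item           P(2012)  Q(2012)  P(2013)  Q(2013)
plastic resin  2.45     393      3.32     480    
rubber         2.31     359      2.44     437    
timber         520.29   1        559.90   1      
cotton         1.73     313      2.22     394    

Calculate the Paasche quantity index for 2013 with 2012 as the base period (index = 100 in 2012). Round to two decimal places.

119.18

Paasche quantity index uses current-period prices as weights.
ΣP(2013)·Q(2013) = 3.32×480 + 2.44×437 + 559.90×1 + 2.22×394 = 1593.6 + 1066.28 + 559.9 + 874.68 = 4094.46
ΣP(2013)·Q(2012) = 3.32×393 + 2.44×359 + 559.90×1 + 2.22×313 = 1304.76 + 875.96 + 559.9 + 694.86 = 3435.48
Index = 4094.46 / 3435.48 × 100 = 119.1816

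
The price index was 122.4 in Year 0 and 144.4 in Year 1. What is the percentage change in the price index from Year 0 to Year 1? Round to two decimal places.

17.97%

Change = (144.4 − 122.4) / 122.4 × 100
       = 22.0 / 122.4 × 100 = 17.9739%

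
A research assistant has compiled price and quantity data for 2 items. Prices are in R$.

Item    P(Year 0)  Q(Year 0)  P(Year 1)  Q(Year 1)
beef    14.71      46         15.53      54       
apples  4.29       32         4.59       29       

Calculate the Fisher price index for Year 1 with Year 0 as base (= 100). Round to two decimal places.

105.79

Laspeyres component (base-period weights):
ΣP(Year 1)Q(Year 0) = 15.53×46 + 4.59×32 = 714.38 + 146.88 = 861.26
ΣP(Year 0)Q(Year 0) = 14.71×46 + 4.29×32 = 676.66 + 137.28 = 813.94
L = 861.26 / 813.94 × 100 = 105.8137
Paasche component (current-period weights):
ΣP(Year 1)Q(Year 1) = 15.53×54 + 4.59×29 = 838.62 + 133.11 = 971.73
ΣP(Year 0)Q(Year 1) = 14.71×54 + 4.29×29 = 794.34 + 124.41 = 918.75
P = 971.73 / 918.75 × 100 = 105.7665
Fisher = √(L × P) = √(105.8137 × 105.7665) = 105.7901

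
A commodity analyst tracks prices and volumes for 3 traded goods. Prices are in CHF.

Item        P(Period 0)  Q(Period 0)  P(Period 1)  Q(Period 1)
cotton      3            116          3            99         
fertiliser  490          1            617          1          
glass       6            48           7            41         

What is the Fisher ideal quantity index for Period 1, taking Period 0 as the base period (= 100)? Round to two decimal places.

Laspeyres component (base-period weights):
ΣP(Period 0)Q(Period 1) = 3×99 + 490×1 + 6×41 = 297 + 490 + 246 = 1033
ΣP(Period 0)Q(Period 0) = 3×116 + 490×1 + 6×48 = 348 + 490 + 288 = 1126
L = 1033 / 1126 × 100 = 91.7407
Paasche component (current-period weights):
ΣP(Period 1)Q(Period 1) = 3×99 + 617×1 + 7×41 = 297 + 617 + 287 = 1201
ΣP(Period 1)Q(Period 0) = 3×116 + 617×1 + 7×48 = 348 + 617 + 336 = 1301
P = 1201 / 1301 × 100 = 92.3136
Fisher = √(L × P) = √(91.7407 × 92.3136) = 92.0267

92.03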